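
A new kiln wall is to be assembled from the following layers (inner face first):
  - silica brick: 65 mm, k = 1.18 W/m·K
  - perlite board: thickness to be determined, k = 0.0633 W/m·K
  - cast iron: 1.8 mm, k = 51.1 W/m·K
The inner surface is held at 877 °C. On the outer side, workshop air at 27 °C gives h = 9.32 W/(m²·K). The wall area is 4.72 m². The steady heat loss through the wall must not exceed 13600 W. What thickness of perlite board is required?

L ≈ 8.39 mm

Thermal resistances in series:
R_silica brick = L/(kA) = 0.065/(1.18×4.72) = 0.01167 K/W
R_cast iron = L/(kA) = 0.0018/(51.1×4.72) = 7.463×10^-6 K/W
R_outer film = 1/(h_o·A) = 1/(9.32×4.72) = 0.02273 K/W
Sum of the known resistances R_other = 0.03441 K/W
Required total resistance R_tot = ΔT/Q_allow = 850/13600 = 0.0625 K/W
R_perlite board = R_tot − R_other = 0.02809 K/W
L = R·k·A = 0.02809×0.0633×4.72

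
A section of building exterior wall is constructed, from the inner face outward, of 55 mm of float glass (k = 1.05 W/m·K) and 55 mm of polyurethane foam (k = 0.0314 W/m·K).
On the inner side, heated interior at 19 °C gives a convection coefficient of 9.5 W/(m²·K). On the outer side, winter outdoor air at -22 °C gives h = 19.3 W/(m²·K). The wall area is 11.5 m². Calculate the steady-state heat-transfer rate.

Model the wall as resistances in series:
R_inner film = 1/(h_i·A) = 1/(9.5×11.5) = 0.009153 K/W
R_float glass = L/(kA) = 0.055/(1.05×11.5) = 0.004555 K/W
R_polyurethane foam = L/(kA) = 0.055/(0.0314×11.5) = 0.1523 K/W
R_outer film = 1/(h_o·A) = 1/(19.3×11.5) = 0.004506 K/W
R_total = 0.1705 K/W
Q = ΔT / R_total = 41 / 0.1705

Q ≈ 240 W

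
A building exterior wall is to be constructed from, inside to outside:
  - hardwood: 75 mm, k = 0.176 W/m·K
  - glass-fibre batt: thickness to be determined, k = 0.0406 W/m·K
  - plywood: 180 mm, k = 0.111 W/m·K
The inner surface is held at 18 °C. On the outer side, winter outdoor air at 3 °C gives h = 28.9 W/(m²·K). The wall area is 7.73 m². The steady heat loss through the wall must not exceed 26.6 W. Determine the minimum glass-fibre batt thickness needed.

Series thermal resistances:
R_hardwood = L/(kA) = 0.075/(0.176×7.73) = 0.05513 K/W
R_plywood = L/(kA) = 0.18/(0.111×7.73) = 0.2098 K/W
R_outer film = 1/(h_o·A) = 1/(28.9×7.73) = 0.004476 K/W
Sum of the known resistances R_other = 0.2694 K/W
Required total resistance R_tot = ΔT/Q_allow = 15/26.6 = 0.5639 K/W
R_glass-fibre batt = R_tot − R_other = 0.2945 K/W
L = R·k·A = 0.2945×0.0406×7.73

L ≈ 92.4 mm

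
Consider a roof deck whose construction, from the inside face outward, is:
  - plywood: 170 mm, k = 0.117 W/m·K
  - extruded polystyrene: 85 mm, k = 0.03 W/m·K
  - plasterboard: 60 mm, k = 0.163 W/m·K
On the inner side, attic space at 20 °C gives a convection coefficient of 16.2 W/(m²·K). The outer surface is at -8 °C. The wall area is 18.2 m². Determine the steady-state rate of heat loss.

Treating each layer as a thermal resistance in series:
R_inner film = 1/(h_i·A) = 1/(16.2×18.2) = 0.003392 K/W
R_plywood = L/(kA) = 0.17/(0.117×18.2) = 0.07983 K/W
R_extruded polystyrene = L/(kA) = 0.085/(0.03×18.2) = 0.1557 K/W
R_plasterboard = L/(kA) = 0.06/(0.163×18.2) = 0.02023 K/W
R_total = 0.2591 K/W
Q = ΔT / R_total = 28 / 0.2591

Q ≈ 108 W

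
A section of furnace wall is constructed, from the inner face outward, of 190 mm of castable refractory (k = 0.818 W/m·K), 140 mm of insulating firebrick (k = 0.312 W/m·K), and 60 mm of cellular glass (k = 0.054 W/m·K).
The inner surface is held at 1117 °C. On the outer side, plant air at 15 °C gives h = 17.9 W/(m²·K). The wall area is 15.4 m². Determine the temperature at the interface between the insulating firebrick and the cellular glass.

Treating each layer as a thermal resistance in series:
R_castable refractory = L/(kA) = 0.19/(0.818×15.4) = 0.01508 K/W
R_insulating firebrick = L/(kA) = 0.14/(0.312×15.4) = 0.02914 K/W
R_cellular glass = L/(kA) = 0.06/(0.054×15.4) = 0.07215 K/W
R_outer film = 1/(h_o·A) = 1/(17.9×15.4) = 0.003628 K/W
R_total = 0.12 K/W;  Q = ΔT/R_total = 1102/0.12 = 9183 W
T_interface = T_inner − Q·ΣR(inner→interface) = 1117 − 9180×0.04422

T ≈ 711 °C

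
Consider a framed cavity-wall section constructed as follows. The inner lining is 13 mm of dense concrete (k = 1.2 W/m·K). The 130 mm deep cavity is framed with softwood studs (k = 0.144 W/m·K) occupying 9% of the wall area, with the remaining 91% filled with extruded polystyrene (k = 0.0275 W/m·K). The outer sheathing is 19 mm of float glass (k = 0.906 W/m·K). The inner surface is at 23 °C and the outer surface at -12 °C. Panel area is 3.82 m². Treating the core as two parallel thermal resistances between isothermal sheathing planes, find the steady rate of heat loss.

Q ≈ 38.7 W

Sheathing layers in series; stud and cavity paths in parallel between them.
R_inner = 0.013/(1.2×3.82) = 0.002836 K/W
R_stud  = 0.13/(0.144×0.09×3.82) = 2.626 K/W
R_cav   = 0.13/(0.0275×0.91×3.82) = 1.36 K/W
1/R_core = 1/R_stud + 1/R_cav → R_core = 0.8959 K/W
R_outer = 0.019/(0.906×3.82) = 0.00549 K/W
R_total = 0.9042 K/W
Q = ΔT/R_total = 35/0.9042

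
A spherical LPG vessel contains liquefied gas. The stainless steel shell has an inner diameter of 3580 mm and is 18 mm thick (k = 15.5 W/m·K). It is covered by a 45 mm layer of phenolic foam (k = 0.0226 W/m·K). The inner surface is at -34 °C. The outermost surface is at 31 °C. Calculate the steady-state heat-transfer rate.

Q ≈ 1370 W

For a spherical shell R = (1/r₁ − 1/r₂)/(4πk); film R = 1/(h·4πr²). In series:
R_stainless steel shell = (1/1.79 − 1/1.808)/(4π×15.5) = 2.855×10^-5 K/W
R_phenolic foam = (1/1.808 − 1/1.853)/(4π×0.0226) = 0.0473 K/W
R_total = 0.04732 K/W
Q = ΔT/R_total = 65/0.04732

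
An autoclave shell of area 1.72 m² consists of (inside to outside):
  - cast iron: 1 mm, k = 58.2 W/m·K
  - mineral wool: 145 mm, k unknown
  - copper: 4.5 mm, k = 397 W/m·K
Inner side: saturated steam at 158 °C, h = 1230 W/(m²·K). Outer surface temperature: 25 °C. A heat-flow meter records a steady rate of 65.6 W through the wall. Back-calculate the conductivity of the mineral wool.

Model the wall as resistances in series:
R_inner film = 1/(h_i·A) = 1/(1230×1.72) = 4.727×10^-4 K/W
R_cast iron = L/(kA) = 0.001/(58.2×1.72) = 9.99×10^-6 K/W
R_copper = L/(kA) = 0.0045/(397×1.72) = 6.59×10^-6 K/W
Sum of known resistances R_other = 4.893×10^-4 K/W
Total R = ΔT/Q = 133/65.6 = 2.027 K/W
R_mineral wool = R_total − R_other = 2.027 K/W
k = L/(R·A) = 0.145/(2.027×1.72)

k ≈ 0.0416 W/(m·K)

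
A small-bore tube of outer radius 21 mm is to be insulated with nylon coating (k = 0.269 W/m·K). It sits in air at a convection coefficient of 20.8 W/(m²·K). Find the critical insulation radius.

For a cylinder r_cr = k/h = 0.269/20.8
r_cr = 12.9 mm; since the bare radius (21 mm) is above r_cr, any added insulation will reduce heat loss.

r_cr ≈ 12.9 mm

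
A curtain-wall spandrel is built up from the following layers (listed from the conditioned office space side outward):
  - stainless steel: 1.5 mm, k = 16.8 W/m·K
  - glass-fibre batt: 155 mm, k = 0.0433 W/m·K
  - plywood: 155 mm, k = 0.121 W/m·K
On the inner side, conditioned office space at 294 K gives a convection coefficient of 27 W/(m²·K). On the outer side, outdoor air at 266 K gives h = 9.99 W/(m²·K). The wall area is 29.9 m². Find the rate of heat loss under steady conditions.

Q ≈ 168 W

Model the wall as resistances in series:
R_inner film = 1/(h_i·A) = 1/(27×29.9) = 0.001239 K/W
R_stainless steel = L/(kA) = 0.0015/(16.8×29.9) = 2.986×10^-6 K/W
R_glass-fibre batt = L/(kA) = 0.155/(0.0433×29.9) = 0.1197 K/W
R_plywood = L/(kA) = 0.155/(0.121×29.9) = 0.04284 K/W
R_outer film = 1/(h_o·A) = 1/(9.99×29.9) = 0.003348 K/W
R_total = 0.1672 K/W
Q = ΔT / R_total = 28 / 0.1672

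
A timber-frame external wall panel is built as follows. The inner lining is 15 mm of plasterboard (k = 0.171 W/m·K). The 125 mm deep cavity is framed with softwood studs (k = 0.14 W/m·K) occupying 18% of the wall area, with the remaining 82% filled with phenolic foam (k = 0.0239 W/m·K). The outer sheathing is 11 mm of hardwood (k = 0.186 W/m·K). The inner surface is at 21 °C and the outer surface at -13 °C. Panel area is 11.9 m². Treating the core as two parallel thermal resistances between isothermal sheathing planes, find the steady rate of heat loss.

Sheathing layers in series; stud and cavity paths in parallel between them.
R_inner = 0.015/(0.171×11.9) = 0.007371 K/W
R_stud  = 0.125/(0.14×0.18×11.9) = 0.4168 K/W
R_cav   = 0.125/(0.0239×0.82×11.9) = 0.536 K/W
1/R_core = 1/R_stud + 1/R_cav → R_core = 0.2345 K/W
R_outer = 0.011/(0.186×11.9) = 0.00497 K/W
R_total = 0.2468 K/W
Q = ΔT/R_total = 34/0.2468

Q ≈ 138 W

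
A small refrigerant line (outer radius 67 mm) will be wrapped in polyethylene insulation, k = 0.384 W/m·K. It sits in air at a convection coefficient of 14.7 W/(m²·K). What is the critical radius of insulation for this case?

r_cr ≈ 26.1 mm

For a cylinder r_cr = k/h = 0.384/14.7
r_cr = 26.1 mm; since the bare radius (67 mm) is above r_cr, any added insulation will reduce heat loss.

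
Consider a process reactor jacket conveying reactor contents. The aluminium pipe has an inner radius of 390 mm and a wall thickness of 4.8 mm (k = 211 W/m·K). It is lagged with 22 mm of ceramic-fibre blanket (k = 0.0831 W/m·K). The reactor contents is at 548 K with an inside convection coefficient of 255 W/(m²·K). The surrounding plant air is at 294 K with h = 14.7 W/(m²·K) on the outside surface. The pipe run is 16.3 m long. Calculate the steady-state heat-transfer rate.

Q ≈ 31500 W

Treating each annulus and film as a series resistance:
R_inner film = 1/(h_i·2πr₁L) = 1/(255×2π×0.39×16.3) = 9.818×10^-5 K/W
R_aluminium pipe wall = ln(394.8/390)/(2π×211×16.3) = 5.661×10^-7 K/W
R_ceramic-fibre blanket = ln(416.8/394.8)/(2π×0.0831×16.3) = 0.006372 K/W
R_outer film = 1/(h_o·2πr_oL) = 1/(14.7×2π×0.4168×16.3) = 0.001594 K/W
R_total = 0.008064 K/W
Q = ΔT/R_total = 254/0.008064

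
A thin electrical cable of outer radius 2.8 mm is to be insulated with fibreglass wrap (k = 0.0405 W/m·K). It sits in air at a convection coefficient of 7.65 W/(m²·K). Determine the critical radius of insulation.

For a cylinder r_cr = k/h = 0.0405/7.65
r_cr = 5.29 mm; since the bare radius (2.8 mm) is below r_cr, adding a thin layer of insulation will *increase* heat loss.

r_cr ≈ 5.29 mm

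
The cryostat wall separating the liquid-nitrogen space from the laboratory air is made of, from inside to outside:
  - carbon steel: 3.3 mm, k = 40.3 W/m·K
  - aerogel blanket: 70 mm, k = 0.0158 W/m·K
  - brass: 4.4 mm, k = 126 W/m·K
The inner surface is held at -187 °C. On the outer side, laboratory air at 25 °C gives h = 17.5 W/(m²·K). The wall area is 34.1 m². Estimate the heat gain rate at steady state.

Q ≈ 1610 W

Thermal resistances in series:
R_carbon steel = L/(kA) = 0.0033/(40.3×34.1) = 2.401×10^-6 K/W
R_aerogel blanket = L/(kA) = 0.07/(0.0158×34.1) = 0.1299 K/W
R_brass = L/(kA) = 0.0044/(126×34.1) = 1.024×10^-6 K/W
R_outer film = 1/(h_o·A) = 1/(17.5×34.1) = 0.001676 K/W
R_total = 0.1316 K/W
Q = ΔT / R_total = 212 / 0.1316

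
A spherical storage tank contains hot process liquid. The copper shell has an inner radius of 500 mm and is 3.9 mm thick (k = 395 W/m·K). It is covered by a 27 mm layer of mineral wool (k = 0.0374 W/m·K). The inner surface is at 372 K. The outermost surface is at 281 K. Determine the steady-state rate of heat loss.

Q ≈ 424 W

For a spherical shell R = (1/r₁ − 1/r₂)/(4πk); film R = 1/(h·4πr²). In series:
R_copper shell = (1/0.5 − 1/0.5039)/(4π×395) = 3.118×10^-6 K/W
R_mineral wool = (1/0.5039 − 1/0.5309)/(4π×0.0374) = 0.2147 K/W
R_total = 0.2147 K/W
Q = ΔT/R_total = 91/0.2147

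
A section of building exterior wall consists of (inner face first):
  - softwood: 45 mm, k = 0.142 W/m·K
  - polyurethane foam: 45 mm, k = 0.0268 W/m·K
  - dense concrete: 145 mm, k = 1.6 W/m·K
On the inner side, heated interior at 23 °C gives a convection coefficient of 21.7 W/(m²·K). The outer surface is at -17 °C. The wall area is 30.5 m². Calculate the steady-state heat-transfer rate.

Treating each layer as a thermal resistance in series:
R_inner film = 1/(h_i·A) = 1/(21.7×30.5) = 0.001511 K/W
R_softwood = L/(kA) = 0.045/(0.142×30.5) = 0.01039 K/W
R_polyurethane foam = L/(kA) = 0.045/(0.0268×30.5) = 0.05505 K/W
R_dense concrete = L/(kA) = 0.145/(1.6×30.5) = 0.002971 K/W
R_total = 0.06993 K/W
Q = ΔT / R_total = 40 / 0.06993

Q ≈ 572 W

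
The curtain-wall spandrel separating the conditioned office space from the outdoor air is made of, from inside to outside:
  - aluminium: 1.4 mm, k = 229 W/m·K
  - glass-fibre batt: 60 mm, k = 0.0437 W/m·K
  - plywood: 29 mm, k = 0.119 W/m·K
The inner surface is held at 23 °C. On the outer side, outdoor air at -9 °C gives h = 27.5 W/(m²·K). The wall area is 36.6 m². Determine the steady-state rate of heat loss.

Thermal resistances in series:
R_aluminium = L/(kA) = 0.0014/(229×36.6) = 1.67×10^-7 K/W
R_glass-fibre batt = L/(kA) = 0.06/(0.0437×36.6) = 0.03751 K/W
R_plywood = L/(kA) = 0.029/(0.119×36.6) = 0.006658 K/W
R_outer film = 1/(h_o·A) = 1/(27.5×36.6) = 9.935×10^-4 K/W
R_total = 0.04517 K/W
Q = ΔT / R_total = 32 / 0.04517

Q ≈ 709 W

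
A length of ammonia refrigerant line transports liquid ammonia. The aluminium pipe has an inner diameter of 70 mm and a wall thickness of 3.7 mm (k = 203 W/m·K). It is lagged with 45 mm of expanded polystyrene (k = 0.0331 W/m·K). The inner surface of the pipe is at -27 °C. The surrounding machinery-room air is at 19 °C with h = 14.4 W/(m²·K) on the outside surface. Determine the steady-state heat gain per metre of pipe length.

q′ ≈ 12 W/m

Radial resistances (cylindrical: R_cond = ln(r_o/r_i)/(2πkL), R_conv = 1/(h·2πrL)):
R_aluminium pipe wall = ln(38.7/35)/(2π×203×1) = 7.879×10^-5 K/W
R_expanded polystyrene = ln(83.7/38.7)/(2π×0.0331×1) = 3.709 K/W
R_outer film = 1/(h_o·2πr_oL) = 1/(14.4×2π×0.0837×1) = 0.132 K/W
R_total = 3.841 K/W
Q = ΔT/R_total = 46/3.841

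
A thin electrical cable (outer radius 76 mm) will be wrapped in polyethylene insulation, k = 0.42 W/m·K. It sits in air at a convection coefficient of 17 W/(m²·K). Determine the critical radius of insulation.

For a cylinder r_cr = k/h = 0.42/17
r_cr = 24.7 mm; since the bare radius (76 mm) is above r_cr, any added insulation will reduce heat loss.

r_cr ≈ 24.7 mm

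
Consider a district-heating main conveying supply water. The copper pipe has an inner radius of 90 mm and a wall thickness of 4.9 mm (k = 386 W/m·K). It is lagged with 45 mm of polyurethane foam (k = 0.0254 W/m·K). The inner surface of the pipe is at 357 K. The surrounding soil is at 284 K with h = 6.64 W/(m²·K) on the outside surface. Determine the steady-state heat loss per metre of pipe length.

For a radial system each layer contributes R = ln(r_out/r_in)/(2πkL); films add R = 1/(hA).
R_copper pipe wall = ln(94.9/90)/(2π×386×1) = 2.186×10^-5 K/W
R_polyurethane foam = ln(139.9/94.9)/(2π×0.0254×1) = 2.432 K/W
R_outer film = 1/(h_o·2πr_oL) = 1/(6.64×2π×0.1399×1) = 0.1713 K/W
R_total = 2.603 K/W
Q = ΔT/R_total = 73/2.603

q′ ≈ 28 W/m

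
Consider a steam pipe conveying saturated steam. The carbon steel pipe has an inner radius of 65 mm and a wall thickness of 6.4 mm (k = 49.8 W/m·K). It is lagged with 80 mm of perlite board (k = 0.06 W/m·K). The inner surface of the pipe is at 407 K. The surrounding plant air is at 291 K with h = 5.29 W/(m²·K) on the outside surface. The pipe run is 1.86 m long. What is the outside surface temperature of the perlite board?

T ≈ 302 K

Cylindrical conduction, so R = ln(r₂/r₁)/(2πkL) per layer, in series:
R_carbon steel pipe wall = ln(71.4/65)/(2π×49.8×1.86) = 1.614×10^-4 K/W
R_perlite board = ln(151.4/71.4)/(2π×0.06×1.86) = 1.072 K/W
R_outer film = 1/(h_o·2πr_oL) = 1/(5.29×2π×0.1514×1.86) = 0.1068 K/W
R_total = 1.179 K/W
Q = ΔT/R_total = 116/1.179
Q = 98.4 W
T_interface = T_inner − Q·ΣR(inner→interface) = 407 − 98.4×1.072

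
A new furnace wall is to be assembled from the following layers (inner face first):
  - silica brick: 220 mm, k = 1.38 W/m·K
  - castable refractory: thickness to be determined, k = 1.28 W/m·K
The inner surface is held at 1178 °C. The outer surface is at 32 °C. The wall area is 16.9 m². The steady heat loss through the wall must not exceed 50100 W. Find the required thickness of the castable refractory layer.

L ≈ 291 mm

Treating each layer as a thermal resistance in series:
R_silica brick = L/(kA) = 0.22/(1.38×16.9) = 0.009433 K/W
Sum of the known resistances R_other = 0.009433 K/W
Required total resistance R_tot = ΔT/Q_allow = 1146/50100 = 0.02287 K/W
R_castable refractory = R_tot − R_other = 0.01344 K/W
L = R·k·A = 0.01344×1.28×16.9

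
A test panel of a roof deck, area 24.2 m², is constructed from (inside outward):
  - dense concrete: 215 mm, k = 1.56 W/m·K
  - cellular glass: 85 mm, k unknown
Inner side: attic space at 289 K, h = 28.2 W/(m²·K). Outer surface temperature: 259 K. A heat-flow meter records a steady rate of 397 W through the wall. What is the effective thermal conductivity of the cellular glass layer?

Thermal resistances in series:
R_inner film = 1/(h_i·A) = 1/(28.2×24.2) = 0.001465 K/W
R_dense concrete = L/(kA) = 0.215/(1.56×24.2) = 0.005695 K/W
Sum of known resistances R_other = 0.00716 K/W
Total R = ΔT/Q = 30/397 = 0.07557 K/W
R_cellular glass = R_total − R_other = 0.06841 K/W
k = L/(R·A) = 0.085/(0.06841×24.2)

k ≈ 0.0513 W/(m·K)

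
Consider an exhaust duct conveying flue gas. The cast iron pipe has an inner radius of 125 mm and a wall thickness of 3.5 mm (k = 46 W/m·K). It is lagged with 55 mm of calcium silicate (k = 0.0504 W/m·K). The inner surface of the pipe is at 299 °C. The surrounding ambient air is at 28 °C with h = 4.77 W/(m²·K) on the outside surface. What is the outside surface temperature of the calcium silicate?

T ≈ 65.7 °C

Per-layer cylindrical resistances, series-summed:
R_cast iron pipe wall = ln(128.5/125)/(2π×46×1) = 9.555×10^-5 K/W
R_calcium silicate = ln(183.5/128.5)/(2π×0.0504×1) = 1.125 K/W
R_outer film = 1/(h_o·2πr_oL) = 1/(4.77×2π×0.1835×1) = 0.1818 K/W
R_total = 1.307 K/W
Q = ΔT/R_total = 271/1.307
Q = 207 W/m
T_interface = T_inner − Q·ΣR(inner→interface) = 299 − 207×1.125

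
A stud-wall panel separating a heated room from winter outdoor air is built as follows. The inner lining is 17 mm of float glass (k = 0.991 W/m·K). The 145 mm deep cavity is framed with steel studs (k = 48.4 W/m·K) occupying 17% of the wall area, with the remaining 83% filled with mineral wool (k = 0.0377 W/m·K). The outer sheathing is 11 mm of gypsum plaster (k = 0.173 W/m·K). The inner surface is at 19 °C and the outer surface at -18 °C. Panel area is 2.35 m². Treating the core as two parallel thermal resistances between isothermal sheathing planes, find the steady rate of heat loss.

Q ≈ 885 W

Sheathing layers in series; stud and cavity paths in parallel between them.
R_inner = 0.017/(0.991×2.35) = 0.0073 K/W
R_stud  = 0.145/(48.4×0.17×2.35) = 0.007499 K/W
R_cav   = 0.145/(0.0377×0.83×2.35) = 1.972 K/W
1/R_core = 1/R_stud + 1/R_cav → R_core = 0.007471 K/W
R_outer = 0.011/(0.173×2.35) = 0.02706 K/W
R_total = 0.04183 K/W
Q = ΔT/R_total = 37/0.04183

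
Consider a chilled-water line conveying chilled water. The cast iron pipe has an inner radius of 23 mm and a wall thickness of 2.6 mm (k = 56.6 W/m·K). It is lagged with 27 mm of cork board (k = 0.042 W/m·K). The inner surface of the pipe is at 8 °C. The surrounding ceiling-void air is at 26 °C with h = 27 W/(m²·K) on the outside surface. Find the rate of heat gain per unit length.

Per-layer cylindrical resistances, series-summed:
R_cast iron pipe wall = ln(25.6/23)/(2π×56.6×1) = 3.012×10^-4 K/W
R_cork board = ln(52.6/25.6)/(2π×0.042×1) = 2.729 K/W
R_outer film = 1/(h_o·2πr_oL) = 1/(27×2π×0.0526×1) = 0.1121 K/W
R_total = 2.841 K/W
Q = ΔT/R_total = 18/2.841

q′ ≈ 6.34 W/m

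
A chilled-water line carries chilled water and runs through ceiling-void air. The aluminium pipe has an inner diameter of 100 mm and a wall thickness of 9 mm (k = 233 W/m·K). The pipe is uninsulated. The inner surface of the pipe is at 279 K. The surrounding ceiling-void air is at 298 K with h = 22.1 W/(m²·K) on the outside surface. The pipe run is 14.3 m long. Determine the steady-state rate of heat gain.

Cylindrical conduction, so R = ln(r₂/r₁)/(2πkL) per layer, in series:
R_aluminium pipe wall = ln(59/50)/(2π×233×14.3) = 7.906×10^-6 K/W
R_outer film = 1/(h_o·2πr_oL) = 1/(22.1×2π×0.059×14.3) = 0.008536 K/W
R_total = 0.008544 K/W
Q = ΔT/R_total = 19/0.008544

Q ≈ 2220 W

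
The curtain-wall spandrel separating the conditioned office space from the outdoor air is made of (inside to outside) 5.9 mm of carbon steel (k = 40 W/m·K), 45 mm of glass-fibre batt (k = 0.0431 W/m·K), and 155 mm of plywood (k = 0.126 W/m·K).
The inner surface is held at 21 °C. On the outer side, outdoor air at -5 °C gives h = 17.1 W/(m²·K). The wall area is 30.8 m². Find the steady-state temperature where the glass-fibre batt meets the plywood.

T ≈ 9.36 °C

Treating each layer as a thermal resistance in series:
R_carbon steel = L/(kA) = 0.0059/(40×30.8) = 4.789×10^-6 K/W
R_glass-fibre batt = L/(kA) = 0.045/(0.0431×30.8) = 0.0339 K/W
R_plywood = L/(kA) = 0.155/(0.126×30.8) = 0.03994 K/W
R_outer film = 1/(h_o·A) = 1/(17.1×30.8) = 0.001899 K/W
R_total = 0.07574 K/W;  Q = ΔT/R_total = 26/0.07574 = 343.3 W
T_interface = T_inner − Q·ΣR(inner→interface) = 21 − 343×0.0339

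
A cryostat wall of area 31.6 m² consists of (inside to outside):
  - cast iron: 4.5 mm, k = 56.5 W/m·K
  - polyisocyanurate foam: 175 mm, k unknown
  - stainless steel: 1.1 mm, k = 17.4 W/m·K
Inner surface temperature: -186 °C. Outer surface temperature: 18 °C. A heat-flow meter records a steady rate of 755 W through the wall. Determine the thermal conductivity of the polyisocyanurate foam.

k ≈ 0.0205 W/(m·K)

Treating each layer as a thermal resistance in series:
R_cast iron = L/(kA) = 0.0045/(56.5×31.6) = 2.52×10^-6 K/W
R_stainless steel = L/(kA) = 0.0011/(17.4×31.6) = 2.001×10^-6 K/W
Sum of known resistances R_other = 4.521×10^-6 K/W
Total R = ΔT/Q = 204/755 = 0.2702 K/W
R_polyisocyanurate foam = R_total − R_other = 0.2702 K/W
k = L/(R·A) = 0.175/(0.2702×31.6)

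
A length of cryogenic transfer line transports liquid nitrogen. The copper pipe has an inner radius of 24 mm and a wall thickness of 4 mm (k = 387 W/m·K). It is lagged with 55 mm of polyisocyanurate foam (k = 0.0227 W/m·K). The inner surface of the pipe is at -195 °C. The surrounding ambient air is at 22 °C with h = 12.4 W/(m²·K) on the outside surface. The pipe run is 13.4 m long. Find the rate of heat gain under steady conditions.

Per-layer cylindrical resistances, series-summed:
R_copper pipe wall = ln(28/24)/(2π×387×13.4) = 4.731×10^-6 K/W
R_polyisocyanurate foam = ln(83/28)/(2π×0.0227×13.4) = 0.5686 K/W
R_outer film = 1/(h_o·2πr_oL) = 1/(12.4×2π×0.083×13.4) = 0.01154 K/W
R_total = 0.5801 K/W
Q = ΔT/R_total = 217/0.5801

Q ≈ 374 W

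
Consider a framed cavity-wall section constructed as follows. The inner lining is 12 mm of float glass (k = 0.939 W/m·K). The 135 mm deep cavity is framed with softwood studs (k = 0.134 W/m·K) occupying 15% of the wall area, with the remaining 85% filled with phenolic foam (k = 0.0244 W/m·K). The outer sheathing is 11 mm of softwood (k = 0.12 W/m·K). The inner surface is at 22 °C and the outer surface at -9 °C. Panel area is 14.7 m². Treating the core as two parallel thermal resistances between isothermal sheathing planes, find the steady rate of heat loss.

Q ≈ 134 W

Sheathing layers in series; stud and cavity paths in parallel between them.
R_inner = 0.012/(0.939×14.7) = 8.694×10^-4 K/W
R_stud  = 0.135/(0.134×0.15×14.7) = 0.4569 K/W
R_cav   = 0.135/(0.0244×0.85×14.7) = 0.4428 K/W
1/R_core = 1/R_stud + 1/R_cav → R_core = 0.2249 K/W
R_outer = 0.011/(0.12×14.7) = 0.006236 K/W
R_total = 0.232 K/W
Q = ΔT/R_total = 31/0.232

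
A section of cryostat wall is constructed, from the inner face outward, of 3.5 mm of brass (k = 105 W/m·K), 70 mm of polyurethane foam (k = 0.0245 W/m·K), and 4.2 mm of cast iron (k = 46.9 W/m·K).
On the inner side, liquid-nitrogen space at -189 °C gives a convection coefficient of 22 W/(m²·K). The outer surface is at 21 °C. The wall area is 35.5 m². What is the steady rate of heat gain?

Treating each layer as a thermal resistance in series:
R_inner film = 1/(h_i·A) = 1/(22×35.5) = 0.00128 K/W
R_brass = L/(kA) = 0.0035/(105×35.5) = 9.39×10^-7 K/W
R_polyurethane foam = L/(kA) = 0.07/(0.0245×35.5) = 0.08048 K/W
R_cast iron = L/(kA) = 0.0042/(46.9×35.5) = 2.523×10^-6 K/W
R_total = 0.08177 K/W
Q = ΔT / R_total = 210 / 0.08177

Q ≈ 2570 W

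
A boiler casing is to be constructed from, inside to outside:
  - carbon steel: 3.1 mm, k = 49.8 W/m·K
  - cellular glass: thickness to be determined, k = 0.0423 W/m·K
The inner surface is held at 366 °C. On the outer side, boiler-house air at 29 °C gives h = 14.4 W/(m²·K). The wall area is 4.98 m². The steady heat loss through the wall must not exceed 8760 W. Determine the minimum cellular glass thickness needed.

Model the wall as resistances in series:
R_carbon steel = L/(kA) = 0.0031/(49.8×4.98) = 1.25×10^-5 K/W
R_outer film = 1/(h_o·A) = 1/(14.4×4.98) = 0.01394 K/W
Sum of the known resistances R_other = 0.01396 K/W
Required total resistance R_tot = ΔT/Q_allow = 337/8760 = 0.03847 K/W
R_cellular glass = R_tot − R_other = 0.02451 K/W
L = R·k·A = 0.02451×0.0423×4.98

L ≈ 5.16 mm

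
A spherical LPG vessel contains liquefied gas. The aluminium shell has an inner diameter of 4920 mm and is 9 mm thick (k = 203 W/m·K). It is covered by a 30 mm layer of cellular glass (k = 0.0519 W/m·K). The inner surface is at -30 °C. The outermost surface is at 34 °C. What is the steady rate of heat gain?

Spherical conduction: R = (1/r_in − 1/r_out)/(4πk) per layer; series-sum.
R_aluminium shell = (1/2.46 − 1/2.469)/(4π×203) = 5.809×10^-7 K/W
R_cellular glass = (1/2.469 − 1/2.499)/(4π×0.0519) = 0.007455 K/W
R_total = 0.007456 K/W
Q = ΔT/R_total = 64/0.007456

Q ≈ 8580 W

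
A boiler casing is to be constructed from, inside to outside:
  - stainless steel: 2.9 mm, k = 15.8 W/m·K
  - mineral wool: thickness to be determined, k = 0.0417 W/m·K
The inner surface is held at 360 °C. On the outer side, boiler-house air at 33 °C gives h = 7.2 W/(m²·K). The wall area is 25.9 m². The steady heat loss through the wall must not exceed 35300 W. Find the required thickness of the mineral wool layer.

L ≈ 4.21 mm

Using the resistance-network approach (series):
R_stainless steel = L/(kA) = 0.0029/(15.8×25.9) = 7.087×10^-6 K/W
R_outer film = 1/(h_o·A) = 1/(7.2×25.9) = 0.005363 K/W
Sum of the known resistances R_other = 0.00537 K/W
Required total resistance R_tot = ΔT/Q_allow = 327/35300 = 0.009263 K/W
R_mineral wool = R_tot − R_other = 0.003894 K/W
L = R·k·A = 0.003894×0.0417×25.9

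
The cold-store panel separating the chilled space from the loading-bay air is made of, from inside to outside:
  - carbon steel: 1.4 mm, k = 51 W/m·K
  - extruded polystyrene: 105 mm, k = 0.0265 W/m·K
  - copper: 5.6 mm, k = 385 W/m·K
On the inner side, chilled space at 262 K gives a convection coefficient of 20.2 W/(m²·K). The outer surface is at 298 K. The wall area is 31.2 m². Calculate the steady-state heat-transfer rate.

Q ≈ 280 W

Model the wall as resistances in series:
R_inner film = 1/(h_i·A) = 1/(20.2×31.2) = 0.001587 K/W
R_carbon steel = L/(kA) = 0.0014/(51×31.2) = 8.798×10^-7 K/W
R_extruded polystyrene = L/(kA) = 0.105/(0.0265×31.2) = 0.127 K/W
R_copper = L/(kA) = 0.0056/(385×31.2) = 4.662×10^-7 K/W
R_total = 0.1286 K/W
Q = ΔT / R_total = 36 / 0.1286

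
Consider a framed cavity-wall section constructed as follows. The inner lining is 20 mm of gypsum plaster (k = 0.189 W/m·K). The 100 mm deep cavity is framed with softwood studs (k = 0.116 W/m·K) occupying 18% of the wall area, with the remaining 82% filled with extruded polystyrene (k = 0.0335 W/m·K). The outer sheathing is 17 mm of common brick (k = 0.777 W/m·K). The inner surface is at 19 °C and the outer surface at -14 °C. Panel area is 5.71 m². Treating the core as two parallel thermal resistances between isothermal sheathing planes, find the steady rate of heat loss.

Q ≈ 85.8 W

Sheathing layers in series; stud and cavity paths in parallel between them.
R_inner = 0.02/(0.189×5.71) = 0.01853 K/W
R_stud  = 0.1/(0.116×0.18×5.71) = 0.8388 K/W
R_cav   = 0.1/(0.0335×0.82×5.71) = 0.6375 K/W
1/R_core = 1/R_stud + 1/R_cav → R_core = 0.3622 K/W
R_outer = 0.017/(0.777×5.71) = 0.003832 K/W
R_total = 0.3846 K/W
Q = ΔT/R_total = 33/0.3846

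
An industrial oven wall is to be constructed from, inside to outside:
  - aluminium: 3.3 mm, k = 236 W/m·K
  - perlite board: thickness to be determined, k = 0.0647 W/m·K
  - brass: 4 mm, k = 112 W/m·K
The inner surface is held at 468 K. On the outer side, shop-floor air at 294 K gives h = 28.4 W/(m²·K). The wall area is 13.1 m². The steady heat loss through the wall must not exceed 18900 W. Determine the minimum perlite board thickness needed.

Model the wall as resistances in series:
R_aluminium = L/(kA) = 0.0033/(236×13.1) = 1.067×10^-6 K/W
R_brass = L/(kA) = 0.004/(112×13.1) = 2.726×10^-6 K/W
R_outer film = 1/(h_o·A) = 1/(28.4×13.1) = 0.002688 K/W
Sum of the known resistances R_other = 0.002692 K/W
Required total resistance R_tot = ΔT/Q_allow = 174/18900 = 0.009206 K/W
R_perlite board = R_tot − R_other = 0.006515 K/W
L = R·k·A = 0.006515×0.0647×13.1

L ≈ 5.52 mm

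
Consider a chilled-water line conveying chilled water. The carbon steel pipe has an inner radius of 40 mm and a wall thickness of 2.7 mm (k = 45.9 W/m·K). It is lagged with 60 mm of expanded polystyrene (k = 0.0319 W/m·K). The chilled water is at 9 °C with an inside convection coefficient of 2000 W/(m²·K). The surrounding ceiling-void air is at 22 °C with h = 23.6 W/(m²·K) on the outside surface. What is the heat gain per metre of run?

q′ ≈ 2.92 W/m

Cylindrical conduction, so R = ln(r₂/r₁)/(2πkL) per layer, in series:
R_inner film = 1/(h_i·2πr₁L) = 1/(2000×2π×0.04×1) = 0.001989 K/W
R_carbon steel pipe wall = ln(42.7/40)/(2π×45.9×1) = 2.265×10^-4 K/W
R_expanded polystyrene = ln(102.7/42.7)/(2π×0.0319×1) = 4.379 K/W
R_outer film = 1/(h_o·2πr_oL) = 1/(23.6×2π×0.1027×1) = 0.06567 K/W
R_total = 4.446 K/W
Q = ΔT/R_total = 13/4.446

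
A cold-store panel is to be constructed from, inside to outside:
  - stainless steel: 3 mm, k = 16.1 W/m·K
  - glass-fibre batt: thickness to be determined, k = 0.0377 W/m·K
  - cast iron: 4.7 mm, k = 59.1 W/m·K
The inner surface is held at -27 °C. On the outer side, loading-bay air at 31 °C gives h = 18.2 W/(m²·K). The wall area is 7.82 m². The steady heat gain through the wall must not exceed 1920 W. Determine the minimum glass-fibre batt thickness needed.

Using the resistance-network approach (series):
R_stainless steel = L/(kA) = 0.003/(16.1×7.82) = 2.383×10^-5 K/W
R_cast iron = L/(kA) = 0.0047/(59.1×7.82) = 1.017×10^-5 K/W
R_outer film = 1/(h_o·A) = 1/(18.2×7.82) = 0.007026 K/W
Sum of the known resistances R_other = 0.00706 K/W
Required total resistance R_tot = ΔT/Q_allow = 58/1920 = 0.03021 K/W
R_glass-fibre batt = R_tot − R_other = 0.02315 K/W
L = R·k·A = 0.02315×0.0377×7.82

L ≈ 6.82 mm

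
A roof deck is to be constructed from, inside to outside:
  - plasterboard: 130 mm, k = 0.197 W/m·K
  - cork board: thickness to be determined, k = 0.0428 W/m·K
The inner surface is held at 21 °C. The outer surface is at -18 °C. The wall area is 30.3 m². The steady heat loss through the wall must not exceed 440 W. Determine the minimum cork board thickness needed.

L ≈ 86.7 mm

Series thermal resistances:
R_plasterboard = L/(kA) = 0.13/(0.197×30.3) = 0.02178 K/W
Sum of the known resistances R_other = 0.02178 K/W
Required total resistance R_tot = ΔT/Q_allow = 39/440 = 0.08864 K/W
R_cork board = R_tot − R_other = 0.06686 K/W
L = R·k·A = 0.06686×0.0428×30.3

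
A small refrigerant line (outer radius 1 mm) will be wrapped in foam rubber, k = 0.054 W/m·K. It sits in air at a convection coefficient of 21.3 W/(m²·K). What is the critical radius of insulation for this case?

r_cr ≈ 2.54 mm

For a cylinder r_cr = k/h = 0.054/21.3
r_cr = 2.54 mm; since the bare radius (1 mm) is below r_cr, adding a thin layer of insulation will *increase* heat loss.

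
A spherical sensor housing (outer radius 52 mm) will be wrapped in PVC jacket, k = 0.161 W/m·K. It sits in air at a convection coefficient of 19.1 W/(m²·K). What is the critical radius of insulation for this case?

For a sphere r_cr = 2k/h = 2×0.161/19.1
r_cr = 16.9 mm; since the bare radius (52 mm) is above r_cr, any added insulation will reduce heat loss.

r_cr ≈ 16.9 mm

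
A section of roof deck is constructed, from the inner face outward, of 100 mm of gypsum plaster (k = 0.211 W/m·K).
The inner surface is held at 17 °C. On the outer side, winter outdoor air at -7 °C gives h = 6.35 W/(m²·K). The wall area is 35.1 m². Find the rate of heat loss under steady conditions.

Q ≈ 1330 W

Series thermal resistances:
R_gypsum plaster = L/(kA) = 0.1/(0.211×35.1) = 0.0135 K/W
R_outer film = 1/(h_o·A) = 1/(6.35×35.1) = 0.004487 K/W
R_total = 0.01799 K/W
Q = ΔT / R_total = 24 / 0.01799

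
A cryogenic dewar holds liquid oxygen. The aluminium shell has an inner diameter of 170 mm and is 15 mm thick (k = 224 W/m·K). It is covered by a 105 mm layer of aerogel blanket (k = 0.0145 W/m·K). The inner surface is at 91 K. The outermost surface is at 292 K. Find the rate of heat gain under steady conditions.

Q ≈ 7.15 W

Radial (spherical) resistances in series:
R_aluminium shell = (1/0.085 − 1/0.1)/(4π×224) = 6.269×10^-4 K/W
R_aerogel blanket = (1/0.1 − 1/0.205)/(4π×0.0145) = 28.11 K/W
R_total = 28.11 K/W
Q = ΔT/R_total = 201/28.11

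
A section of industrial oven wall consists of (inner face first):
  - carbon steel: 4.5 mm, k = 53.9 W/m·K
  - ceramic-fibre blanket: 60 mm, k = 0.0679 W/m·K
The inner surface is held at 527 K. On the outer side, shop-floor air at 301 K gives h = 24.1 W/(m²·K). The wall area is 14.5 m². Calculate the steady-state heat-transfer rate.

Model the wall as resistances in series:
R_carbon steel = L/(kA) = 0.0045/(53.9×14.5) = 5.758×10^-6 K/W
R_ceramic-fibre blanket = L/(kA) = 0.06/(0.0679×14.5) = 0.06094 K/W
R_outer film = 1/(h_o·A) = 1/(24.1×14.5) = 0.002862 K/W
R_total = 0.06381 K/W
Q = ΔT / R_total = 226 / 0.06381

Q ≈ 3540 W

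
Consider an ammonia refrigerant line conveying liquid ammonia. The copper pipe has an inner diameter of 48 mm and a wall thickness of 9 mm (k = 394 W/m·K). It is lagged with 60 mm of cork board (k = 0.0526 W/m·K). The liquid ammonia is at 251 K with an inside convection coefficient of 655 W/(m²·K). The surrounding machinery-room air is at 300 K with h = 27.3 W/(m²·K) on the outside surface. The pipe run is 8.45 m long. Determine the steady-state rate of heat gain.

Q ≈ 129 W

Per-layer cylindrical resistances, series-summed:
R_inner film = 1/(h_i·2πr₁L) = 1/(655×2π×0.024×8.45) = 0.001198 K/W
R_copper pipe wall = ln(33/24)/(2π×394×8.45) = 1.522×10^-5 K/W
R_cork board = ln(93/33)/(2π×0.0526×8.45) = 0.371 K/W
R_outer film = 1/(h_o·2πr_oL) = 1/(27.3×2π×0.093×8.45) = 0.007419 K/W
R_total = 0.3796 K/W
Q = ΔT/R_total = 49/0.3796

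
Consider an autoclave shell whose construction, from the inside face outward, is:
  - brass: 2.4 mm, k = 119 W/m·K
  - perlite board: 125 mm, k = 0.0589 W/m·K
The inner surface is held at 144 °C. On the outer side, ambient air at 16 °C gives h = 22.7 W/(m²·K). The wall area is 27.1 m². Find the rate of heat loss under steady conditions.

Thermal resistances in series:
R_brass = L/(kA) = 0.0024/(119×27.1) = 7.442×10^-7 K/W
R_perlite board = L/(kA) = 0.125/(0.0589×27.1) = 0.07831 K/W
R_outer film = 1/(h_o·A) = 1/(22.7×27.1) = 0.001626 K/W
R_total = 0.07994 K/W
Q = ΔT / R_total = 128 / 0.07994

Q ≈ 1600 W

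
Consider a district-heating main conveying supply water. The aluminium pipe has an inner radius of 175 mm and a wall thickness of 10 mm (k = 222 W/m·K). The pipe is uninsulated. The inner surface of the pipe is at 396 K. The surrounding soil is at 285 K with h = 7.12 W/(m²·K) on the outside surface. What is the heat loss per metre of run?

Radial resistances (cylindrical: R_cond = ln(r_o/r_i)/(2πkL), R_conv = 1/(h·2πrL)):
R_aluminium pipe wall = ln(185/175)/(2π×222×1) = 3.984×10^-5 K/W
R_outer film = 1/(h_o·2πr_oL) = 1/(7.12×2π×0.185×1) = 0.1208 K/W
R_total = 0.1209 K/W
Q = ΔT/R_total = 111/0.1209

q′ ≈ 918 W/m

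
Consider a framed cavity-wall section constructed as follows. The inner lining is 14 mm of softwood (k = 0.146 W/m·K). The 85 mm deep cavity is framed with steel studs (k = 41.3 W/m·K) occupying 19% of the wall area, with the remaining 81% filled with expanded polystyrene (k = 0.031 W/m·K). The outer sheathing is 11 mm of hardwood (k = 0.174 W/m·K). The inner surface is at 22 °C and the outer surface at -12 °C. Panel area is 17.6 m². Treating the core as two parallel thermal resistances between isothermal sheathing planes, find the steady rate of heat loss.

Sheathing layers in series; stud and cavity paths in parallel between them.
R_inner = 0.014/(0.146×17.6) = 0.005448 K/W
R_stud  = 0.085/(41.3×0.19×17.6) = 6.155×10^-4 K/W
R_cav   = 0.085/(0.031×0.81×17.6) = 0.1923 K/W
1/R_core = 1/R_stud + 1/R_cav → R_core = 6.135×10^-4 K/W
R_outer = 0.011/(0.174×17.6) = 0.003592 K/W
R_total = 0.009654 K/W
Q = ΔT/R_total = 34/0.009654

Q ≈ 3520 W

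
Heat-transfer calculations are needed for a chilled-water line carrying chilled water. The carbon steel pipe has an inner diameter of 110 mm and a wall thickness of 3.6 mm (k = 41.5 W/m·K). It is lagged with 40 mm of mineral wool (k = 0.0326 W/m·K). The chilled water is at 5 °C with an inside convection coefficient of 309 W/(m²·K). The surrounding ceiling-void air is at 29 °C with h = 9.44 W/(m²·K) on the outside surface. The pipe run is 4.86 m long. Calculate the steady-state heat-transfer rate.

For a radial system each layer contributes R = ln(r_out/r_in)/(2πkL); films add R = 1/(hA).
R_inner film = 1/(h_i·2πr₁L) = 1/(309×2π×0.055×4.86) = 0.001927 K/W
R_carbon steel pipe wall = ln(58.6/55)/(2π×41.5×4.86) = 5.003×10^-5 K/W
R_mineral wool = ln(98.6/58.6)/(2π×0.0326×4.86) = 0.5227 K/W
R_outer film = 1/(h_o·2πr_oL) = 1/(9.44×2π×0.0986×4.86) = 0.03518 K/W
R_total = 0.5599 K/W
Q = ΔT/R_total = 24/0.5599

Q ≈ 42.9 W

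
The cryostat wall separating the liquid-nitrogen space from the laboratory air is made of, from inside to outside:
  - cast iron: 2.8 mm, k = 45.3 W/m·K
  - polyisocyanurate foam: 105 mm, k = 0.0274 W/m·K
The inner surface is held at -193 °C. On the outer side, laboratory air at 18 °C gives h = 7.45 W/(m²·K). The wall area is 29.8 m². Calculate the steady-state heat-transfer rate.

Thermal resistances in series:
R_cast iron = L/(kA) = 0.0028/(45.3×29.8) = 2.074×10^-6 K/W
R_polyisocyanurate foam = L/(kA) = 0.105/(0.0274×29.8) = 0.1286 K/W
R_outer film = 1/(h_o·A) = 1/(7.45×29.8) = 0.004504 K/W
R_total = 0.1331 K/W
Q = ΔT / R_total = 211 / 0.1331

Q ≈ 1590 W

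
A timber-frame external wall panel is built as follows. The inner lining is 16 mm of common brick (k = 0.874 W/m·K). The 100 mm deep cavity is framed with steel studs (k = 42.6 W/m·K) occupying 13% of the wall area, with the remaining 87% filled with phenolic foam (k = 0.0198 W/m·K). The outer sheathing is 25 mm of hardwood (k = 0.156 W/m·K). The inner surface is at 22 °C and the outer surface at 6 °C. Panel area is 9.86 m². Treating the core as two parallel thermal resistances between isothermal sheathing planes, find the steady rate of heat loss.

Q ≈ 803 W

Sheathing layers in series; stud and cavity paths in parallel between them.
R_inner = 0.016/(0.874×9.86) = 0.001857 K/W
R_stud  = 0.1/(42.6×0.13×9.86) = 0.001831 K/W
R_cav   = 0.1/(0.0198×0.87×9.86) = 0.5888 K/W
1/R_core = 1/R_stud + 1/R_cav → R_core = 0.001826 K/W
R_outer = 0.025/(0.156×9.86) = 0.01625 K/W
R_total = 0.01994 K/W
Q = ΔT/R_total = 16/0.01994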